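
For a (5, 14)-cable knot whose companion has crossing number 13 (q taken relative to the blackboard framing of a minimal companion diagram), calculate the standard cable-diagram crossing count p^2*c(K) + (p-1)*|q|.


Step 1: Each of the c(K) crossings of the companion diagram becomes p*p = p^2 crossings among the p parallel strands, and each of the |q| twists s_1 s_2 ... s_(p-1) adds (p-1) crossings.
  Crossings = p^2 * c(K) + (p-1)*|q|
Step 2: = 5^2 * 13 + (5-1)*14
Step 3: = 25*13 + 4*14
Step 4: = 325 + 56 = 381

381


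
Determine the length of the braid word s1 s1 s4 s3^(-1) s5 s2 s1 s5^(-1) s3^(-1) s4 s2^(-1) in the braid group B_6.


The word length counts the number of generators (including inverses).
Listing each generator: s1, s1, s4, s3^(-1), s5, s2, s1, s5^(-1), s3^(-1), s4, s2^(-1)
There are 11 generators in this braid word.

11


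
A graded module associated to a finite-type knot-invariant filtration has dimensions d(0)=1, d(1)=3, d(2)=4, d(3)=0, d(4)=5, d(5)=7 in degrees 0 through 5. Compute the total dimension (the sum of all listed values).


Total dimension = d(0) + d(1) + ... + d(5)
= 1 + 3 + 4 + 0 + 5 + 7
= 20

20


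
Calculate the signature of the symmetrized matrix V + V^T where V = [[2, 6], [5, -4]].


Step 1: V + V^T = [[4, 11], [11, -8]]
Step 2: trace = -4, det = -153
Step 3: Discriminant = (-4)^2 - 4*(-153) = 628
Step 4: Eigenvalues: 10.53, -14.53
Step 5: Signature = (# positive eigenvalues) - (# negative eigenvalues) = 0

0


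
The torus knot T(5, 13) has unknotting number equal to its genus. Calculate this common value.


For a torus knot T(p,q), both the unknotting number and genus equal (p-1)(q-1)/2.
= (5-1)(13-1)/2
= 4*12/2
= 48/2 = 24

24


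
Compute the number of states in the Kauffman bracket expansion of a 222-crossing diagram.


Each crossing contributes 2 choices (A-smoothing or B-smoothing).
Total states = 2^222 = 6739986666787659948666753771754907668409286105635143120275902562304

6739986666787659948666753771754907668409286105635143120275902562304


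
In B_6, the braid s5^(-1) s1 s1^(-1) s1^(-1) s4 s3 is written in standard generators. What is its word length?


The word length counts the number of generators (including inverses).
Listing each generator: s5^(-1), s1, s1^(-1), s1^(-1), s4, s3
There are 6 generators in this braid word.

6


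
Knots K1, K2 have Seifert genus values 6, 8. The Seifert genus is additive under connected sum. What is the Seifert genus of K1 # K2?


The Seifert genus is additive under connected sum.
Seifert genus(K1 # K2) = (6) + (8)
= 14

14


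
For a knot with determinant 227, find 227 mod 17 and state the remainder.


Step 1: A knot is p-colorable if and only if p divides its determinant.
Step 2: Compute 227 mod 17.
227 = 13 * 17 + 6
Step 3: 227 mod 17 = 6
Step 4: The knot is 17-colorable: no

6


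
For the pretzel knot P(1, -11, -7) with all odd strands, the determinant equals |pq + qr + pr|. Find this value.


Step 1: Compute pq + qr + pr.
pq = 1*(-11) = -11
qr = (-11)*(-7) = 77
pr = 1*(-7) = -7
pq + qr + pr = -11 + 77 + (-7) = 59
Step 2: Take absolute value.
det(P(1,-11,-7)) = |59| = 59

59


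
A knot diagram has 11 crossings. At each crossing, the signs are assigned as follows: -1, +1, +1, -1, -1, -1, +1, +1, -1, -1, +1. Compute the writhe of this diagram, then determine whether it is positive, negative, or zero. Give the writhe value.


Step 1: Count positive crossings (+1).
Positive crossings: 5
Step 2: Count negative crossings (-1).
Negative crossings: 6
Step 3: Writhe = (positive) - (negative)
w = 5 - 6 = -1
Step 4: |w| = 1, and w is negative

-1


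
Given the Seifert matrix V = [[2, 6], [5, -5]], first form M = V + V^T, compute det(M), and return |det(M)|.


Step 1: Form V + V^T where V = [[2, 6], [5, -5]]
  V^T = [[2, 5], [6, -5]]
  V + V^T = [[4, 11], [11, -10]]
Step 2: det(V + V^T) = 4*(-10) - 11*11
  = -40 - 121 = -161
Step 3: Knot determinant = |det(V + V^T)| = |-161| = 161

161


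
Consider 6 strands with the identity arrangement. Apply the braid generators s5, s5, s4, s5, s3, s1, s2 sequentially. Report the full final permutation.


Starting with identity [1, 2, 3, 4, 5, 6].
Apply generators in sequence:
  After s5: [1, 2, 3, 4, 6, 5]
  After s5: [1, 2, 3, 4, 5, 6]
  After s4: [1, 2, 3, 5, 4, 6]
  After s5: [1, 2, 3, 5, 6, 4]
  After s3: [1, 2, 5, 3, 6, 4]
  After s1: [2, 1, 5, 3, 6, 4]
  After s2: [2, 5, 1, 3, 6, 4]
Final permutation: [2, 5, 1, 3, 6, 4]

[2, 5, 1, 3, 6, 4]


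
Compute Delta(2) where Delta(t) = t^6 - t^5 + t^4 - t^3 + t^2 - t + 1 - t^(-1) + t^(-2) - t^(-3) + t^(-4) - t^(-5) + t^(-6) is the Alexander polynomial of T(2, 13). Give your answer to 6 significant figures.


Substituting t = 2 into Delta(t) = t^6 - t^5 + t^4 - t^3 + t^2 - t + 1 - t^(-1) + t^(-2) - t^(-3) + t^(-4) - t^(-5) + t^(-6):
Term values: (64) + (-32) + (16) + (-8) + (4) + (-2) + (1) + (-0.5) + (0.25) + (-0.125) + (0.0625) + (-0.03125) + (0.015625)
Sum = 42.671875
Rounded to 6 significant figures: 42.6719

42.6719


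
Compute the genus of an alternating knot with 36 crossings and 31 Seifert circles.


For alternating knots, g = (c - s + 1)/2.
= (36 - 31 + 1)/2
= 6/2 = 3

3


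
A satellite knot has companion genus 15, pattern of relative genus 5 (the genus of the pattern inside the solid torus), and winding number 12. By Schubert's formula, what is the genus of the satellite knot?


Schubert: g(satellite) = g_rel(pattern) + |winding| * g(companion),
where g_rel(pattern) is the genus of the pattern relative to the solid torus.
= 5 + 12 * 15
= 5 + 180 = 185

185


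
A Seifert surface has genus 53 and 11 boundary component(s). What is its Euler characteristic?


chi = 2 - 2g - b
= 2 - 2*53 - 11
= 2 - 106 - 11 = -115

-115


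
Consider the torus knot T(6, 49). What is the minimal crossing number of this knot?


For a torus knot T(p, q) with gcd(p,q)=1,
the crossing number is min(p*(q-1), q*(p-1)).
p*(q-1) = 6*48 = 288
q*(p-1) = 49*5 = 245
min(288, 245) = 245

245


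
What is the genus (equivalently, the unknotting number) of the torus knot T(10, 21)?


For a torus knot T(p,q), both the unknotting number and genus equal (p-1)(q-1)/2.
= (10-1)(21-1)/2
= 9*20/2
= 180/2 = 90

90


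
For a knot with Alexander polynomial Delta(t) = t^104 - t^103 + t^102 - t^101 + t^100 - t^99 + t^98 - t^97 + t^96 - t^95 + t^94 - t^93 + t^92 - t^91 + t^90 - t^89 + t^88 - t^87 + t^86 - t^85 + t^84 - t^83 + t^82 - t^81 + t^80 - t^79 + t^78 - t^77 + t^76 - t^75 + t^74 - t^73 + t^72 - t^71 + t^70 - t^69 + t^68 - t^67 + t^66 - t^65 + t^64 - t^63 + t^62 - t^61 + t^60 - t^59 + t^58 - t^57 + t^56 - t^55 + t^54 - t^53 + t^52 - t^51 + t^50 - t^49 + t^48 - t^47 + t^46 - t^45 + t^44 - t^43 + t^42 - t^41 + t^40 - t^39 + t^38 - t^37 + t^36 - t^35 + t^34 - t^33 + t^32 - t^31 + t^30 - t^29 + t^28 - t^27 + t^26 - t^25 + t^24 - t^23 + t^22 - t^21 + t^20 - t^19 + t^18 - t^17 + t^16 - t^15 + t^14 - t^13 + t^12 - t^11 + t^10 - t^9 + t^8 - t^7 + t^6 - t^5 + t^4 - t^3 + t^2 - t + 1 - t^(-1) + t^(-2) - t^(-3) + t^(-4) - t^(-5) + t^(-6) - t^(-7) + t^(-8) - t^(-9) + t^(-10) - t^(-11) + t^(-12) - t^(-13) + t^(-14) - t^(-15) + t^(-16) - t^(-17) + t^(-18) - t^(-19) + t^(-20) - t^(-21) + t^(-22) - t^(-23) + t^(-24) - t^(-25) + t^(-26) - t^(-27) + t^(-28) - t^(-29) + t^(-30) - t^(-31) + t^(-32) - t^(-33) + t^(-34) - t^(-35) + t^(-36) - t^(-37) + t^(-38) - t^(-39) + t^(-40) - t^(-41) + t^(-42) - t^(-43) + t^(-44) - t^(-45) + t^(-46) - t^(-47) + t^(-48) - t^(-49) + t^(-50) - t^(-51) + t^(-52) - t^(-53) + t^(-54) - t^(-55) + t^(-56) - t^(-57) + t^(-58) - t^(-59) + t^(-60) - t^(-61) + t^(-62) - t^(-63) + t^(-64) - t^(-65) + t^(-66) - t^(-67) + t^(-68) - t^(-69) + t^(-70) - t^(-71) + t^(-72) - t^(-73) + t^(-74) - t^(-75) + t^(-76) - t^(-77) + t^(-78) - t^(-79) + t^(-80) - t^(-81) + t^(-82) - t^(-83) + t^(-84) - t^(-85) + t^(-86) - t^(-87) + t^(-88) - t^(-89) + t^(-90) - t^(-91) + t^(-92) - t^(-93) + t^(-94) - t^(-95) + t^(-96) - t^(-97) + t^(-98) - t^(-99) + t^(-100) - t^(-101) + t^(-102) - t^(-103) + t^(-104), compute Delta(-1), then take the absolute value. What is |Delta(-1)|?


Step 1: The polynomial has 209 terms with alternating signs, exponents from 104 down to -104.
Step 2: Substitute t = -1. The i-th term has coefficient (-1)^i and exponent (m-i),
  so its value is (-1)^i * (-1)^(m-i) = (-1)^m = 1 for every i.
Step 3: All 209 terms equal 1, so Delta(-1) = 209 * (1) = 209
Step 4: |Delta(-1)| = 209

209


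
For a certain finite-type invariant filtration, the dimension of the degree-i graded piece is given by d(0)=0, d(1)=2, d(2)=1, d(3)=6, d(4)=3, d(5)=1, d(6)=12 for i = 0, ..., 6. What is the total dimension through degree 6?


Total dimension = d(0) + d(1) + ... + d(6)
= 0 + 2 + 1 + 6 + 3 + 1 + 12
= 25

25


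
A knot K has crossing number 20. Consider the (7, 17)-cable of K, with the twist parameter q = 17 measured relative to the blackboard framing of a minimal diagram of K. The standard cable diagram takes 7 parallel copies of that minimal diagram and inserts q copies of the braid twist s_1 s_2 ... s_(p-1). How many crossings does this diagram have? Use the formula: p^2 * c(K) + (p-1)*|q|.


Step 1: Each of the c(K) crossings of the companion diagram becomes p*p = p^2 crossings among the p parallel strands, and each of the |q| twists s_1 s_2 ... s_(p-1) adds (p-1) crossings.
  Crossings = p^2 * c(K) + (p-1)*|q|
Step 2: = 7^2 * 20 + (7-1)*17
Step 3: = 49*20 + 6*17
Step 4: = 980 + 102 = 1082

1082


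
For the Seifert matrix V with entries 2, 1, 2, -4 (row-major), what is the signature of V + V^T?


Step 1: V + V^T = [[4, 3], [3, -8]]
Step 2: trace = -4, det = -41
Step 3: Discriminant = (-4)^2 - 4*(-41) = 180
Step 4: Eigenvalues: 4.7082, -8.7082
Step 5: Signature = (# positive eigenvalues) - (# negative eigenvalues) = 0

0


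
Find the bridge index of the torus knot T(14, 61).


The bridge number of T(p,q) is min(p,q).
min(14, 61) = 14

14


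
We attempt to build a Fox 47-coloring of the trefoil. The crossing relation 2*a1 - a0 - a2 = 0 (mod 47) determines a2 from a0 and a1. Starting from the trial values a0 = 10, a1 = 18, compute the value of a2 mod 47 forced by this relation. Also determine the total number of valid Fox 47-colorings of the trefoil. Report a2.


Step 1: Apply the given crossing relation 2*a1 - a0 - a2 = 0 (mod 47).
  a2 = 2*a1 - a0 mod 47
  a2 = 2*18 - 10 mod 47
  a2 = 36 - 10 mod 47
  a2 = 26 mod 47 = 26
Step 2: The trefoil has determinant 3.
  Number of Fox p-colorings (p prime) is p^2 if p = 3, else p.
  Since 47 does not divide 3, only trivial (constant) colorings exist.
  (So the trial a0 = 10, a1 = 18 with a0 != a1 does NOT extend to a valid coloring of the whole trefoil: the other two crossing relations require 3*(a1 - a0) = 0 (mod 47), which fails.)
  Total colorings = 47
Step 3: a2 = 26, total Fox 47-colorings = 47

26


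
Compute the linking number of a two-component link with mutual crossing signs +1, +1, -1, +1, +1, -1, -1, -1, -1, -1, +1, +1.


Step 1: Count positive crossings: 6
Step 2: Count negative crossings: 6
Step 3: Sum of signs = 6 - 6 = 0
Step 4: Linking number = sum/2 = 0/2 = 0

0


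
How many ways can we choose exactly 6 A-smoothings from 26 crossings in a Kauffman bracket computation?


We choose which 6 of 26 crossings get A-smoothings.
C(26, 6) = 26! / (6! * 20!)
= 230230

230230


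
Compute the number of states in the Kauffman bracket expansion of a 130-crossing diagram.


Each crossing contributes 2 choices (A-smoothing or B-smoothing).
Total states = 2^130 = 1361129467683753853853498429727072845824

1361129467683753853853498429727072845824


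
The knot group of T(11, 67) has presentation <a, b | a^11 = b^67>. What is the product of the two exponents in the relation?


The relation is a^11 = b^67.
Product of exponents = 11 * 67
= 737

737


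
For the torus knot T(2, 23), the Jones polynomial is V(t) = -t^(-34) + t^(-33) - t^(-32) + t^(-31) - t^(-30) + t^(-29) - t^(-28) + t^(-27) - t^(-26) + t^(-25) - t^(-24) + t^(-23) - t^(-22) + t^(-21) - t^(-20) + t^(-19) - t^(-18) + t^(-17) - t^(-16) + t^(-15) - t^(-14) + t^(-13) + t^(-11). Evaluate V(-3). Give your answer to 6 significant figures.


Substituting t = -3 into V(t) = -t^(-34) + t^(-33) - t^(-32) + t^(-31) - t^(-30) + t^(-29) - t^(-28) + t^(-27) - t^(-26) + t^(-25) - t^(-24) + t^(-23) - t^(-22) + t^(-21) - t^(-20) + t^(-19) - t^(-18) + t^(-17) - t^(-16) + t^(-15) - t^(-14) + t^(-13) + t^(-11):
  (-)t^(-34) = -5.99622e-17
  (+)t^(-33) = -1.79887e-16
  (-)t^(-32) = -5.3966e-16
  (+)t^(-31) = -1.61898e-15
  (-)t^(-30) = -4.85694e-15
  (+)t^(-29) = -1.45708e-14
  (-)t^(-28) = -4.37124e-14
  (+)t^(-27) = -1.31137e-13
  (-)t^(-26) = -3.93412e-13
  (+)t^(-25) = -1.18024e-12
  (-)t^(-24) = -3.54071e-12
  (+)t^(-23) = -1.06221e-11
  (-)t^(-22) = -3.18664e-11
  (+)t^(-21) = -9.55991e-11
  (-)t^(-20) = -2.86797e-10
  (+)t^(-19) = -8.60392e-10
  (-)t^(-18) = -2.58117e-09
  (+)t^(-17) = -7.74352e-09
  (-)t^(-16) = -2.32306e-08
  (+)t^(-15) = -6.96917e-08
  (-)t^(-14) = -2.09075e-07
  (+)t^(-13) = -6.27225e-07
  (+)t^(-11) = -5.64503e-06
Sum = (-5.99622e-17) + (-1.79887e-16) + (-5.3966e-16) + (-1.61898e-15) + (-4.85694e-15) + (-1.45708e-14) + (-4.37124e-14) + (-1.31137e-13) + (-3.93412e-13) + (-1.18024e-12) + (-3.54071e-12) + (-1.06221e-11) + (-3.18664e-11) + (-9.55991e-11) + (-2.86797e-10) + (-8.60392e-10) + (-2.58117e-09) + (-7.74352e-09) + (-2.32306e-08) + (-6.96917e-08) + (-2.09075e-07) + (-6.27225e-07) + (-5.64503e-06)
= -6.585867481e-06
Rounded to 6 significant figures: -6.58587e-06

-6.58587e-06


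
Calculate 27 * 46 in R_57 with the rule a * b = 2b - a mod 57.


27 * 46 = 2*46 - 27 mod 57
= 92 - 27 mod 57
= 65 mod 57 = 8

8


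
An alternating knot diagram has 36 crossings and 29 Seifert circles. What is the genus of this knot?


For alternating knots, g = (c - s + 1)/2.
= (36 - 29 + 1)/2
= 8/2 = 4

4


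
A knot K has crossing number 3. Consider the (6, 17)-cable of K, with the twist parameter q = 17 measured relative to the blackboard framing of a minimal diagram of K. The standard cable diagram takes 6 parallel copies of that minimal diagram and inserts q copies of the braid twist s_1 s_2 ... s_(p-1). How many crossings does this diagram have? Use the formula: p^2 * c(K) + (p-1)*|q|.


Step 1: Each of the c(K) crossings of the companion diagram becomes p*p = p^2 crossings among the p parallel strands, and each of the |q| twists s_1 s_2 ... s_(p-1) adds (p-1) crossings.
  Crossings = p^2 * c(K) + (p-1)*|q|
Step 2: = 6^2 * 3 + (6-1)*17
Step 3: = 36*3 + 5*17
Step 4: = 108 + 85 = 193

193


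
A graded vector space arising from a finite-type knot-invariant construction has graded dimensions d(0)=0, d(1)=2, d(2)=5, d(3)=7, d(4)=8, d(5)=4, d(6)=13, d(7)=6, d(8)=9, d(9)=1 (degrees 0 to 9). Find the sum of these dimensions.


Total dimension = d(0) + d(1) + ... + d(9)
= 0 + 2 + 5 + 7 + 8 + 4 + 13 + 6 + 9 + 1
= 55

55


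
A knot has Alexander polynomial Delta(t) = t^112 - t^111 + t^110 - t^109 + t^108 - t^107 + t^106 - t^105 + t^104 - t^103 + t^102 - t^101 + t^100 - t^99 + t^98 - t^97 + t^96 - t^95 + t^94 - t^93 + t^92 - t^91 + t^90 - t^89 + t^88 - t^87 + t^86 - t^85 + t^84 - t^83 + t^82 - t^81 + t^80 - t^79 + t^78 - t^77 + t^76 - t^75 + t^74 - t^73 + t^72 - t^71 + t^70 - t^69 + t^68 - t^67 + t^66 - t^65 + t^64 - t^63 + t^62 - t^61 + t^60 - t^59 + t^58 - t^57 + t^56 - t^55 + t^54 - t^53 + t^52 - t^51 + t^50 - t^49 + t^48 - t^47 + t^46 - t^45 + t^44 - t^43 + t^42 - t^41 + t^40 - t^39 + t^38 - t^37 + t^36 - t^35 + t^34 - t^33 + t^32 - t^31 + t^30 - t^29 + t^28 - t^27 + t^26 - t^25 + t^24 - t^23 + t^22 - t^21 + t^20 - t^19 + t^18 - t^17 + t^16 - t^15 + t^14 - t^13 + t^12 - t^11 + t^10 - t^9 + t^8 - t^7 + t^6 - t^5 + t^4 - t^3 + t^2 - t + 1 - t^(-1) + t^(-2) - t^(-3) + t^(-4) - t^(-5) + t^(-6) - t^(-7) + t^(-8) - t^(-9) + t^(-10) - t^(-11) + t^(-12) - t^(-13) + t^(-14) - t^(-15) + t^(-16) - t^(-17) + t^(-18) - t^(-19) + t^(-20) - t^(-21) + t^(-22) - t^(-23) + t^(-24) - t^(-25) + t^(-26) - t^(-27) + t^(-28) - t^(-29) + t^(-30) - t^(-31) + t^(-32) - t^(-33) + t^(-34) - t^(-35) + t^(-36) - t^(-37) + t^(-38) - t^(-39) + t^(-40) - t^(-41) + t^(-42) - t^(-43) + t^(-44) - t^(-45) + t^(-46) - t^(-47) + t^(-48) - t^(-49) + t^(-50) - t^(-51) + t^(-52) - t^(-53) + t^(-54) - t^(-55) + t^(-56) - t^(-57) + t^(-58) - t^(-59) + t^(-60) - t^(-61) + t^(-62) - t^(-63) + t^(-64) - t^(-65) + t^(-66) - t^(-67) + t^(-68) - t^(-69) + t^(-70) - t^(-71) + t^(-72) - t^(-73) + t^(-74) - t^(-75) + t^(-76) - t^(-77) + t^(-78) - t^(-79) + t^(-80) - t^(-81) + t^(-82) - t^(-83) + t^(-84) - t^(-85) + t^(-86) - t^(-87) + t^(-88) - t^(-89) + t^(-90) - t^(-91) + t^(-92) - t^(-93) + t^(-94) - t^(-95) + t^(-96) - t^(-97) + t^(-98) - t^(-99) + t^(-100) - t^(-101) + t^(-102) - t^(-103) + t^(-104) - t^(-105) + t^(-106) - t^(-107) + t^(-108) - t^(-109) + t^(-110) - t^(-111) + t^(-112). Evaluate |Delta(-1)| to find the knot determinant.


Step 1: The polynomial has 225 terms with alternating signs, exponents from 112 down to -112.
Step 2: Substitute t = -1. The i-th term has coefficient (-1)^i and exponent (m-i),
  so its value is (-1)^i * (-1)^(m-i) = (-1)^m = 1 for every i.
Step 3: All 225 terms equal 1, so Delta(-1) = 225 * (1) = 225
Step 4: |Delta(-1)| = 225

225


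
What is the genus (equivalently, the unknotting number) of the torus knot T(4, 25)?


For a torus knot T(p,q), both the unknotting number and genus equal (p-1)(q-1)/2.
= (4-1)(25-1)/2
= 3*24/2
= 72/2 = 36

36


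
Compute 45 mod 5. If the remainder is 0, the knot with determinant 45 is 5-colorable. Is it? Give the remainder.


Step 1: A knot is p-colorable if and only if p divides its determinant.
Step 2: Compute 45 mod 5.
45 = 9 * 5 + 0
Step 3: 45 mod 5 = 0
Step 4: The knot is 5-colorable: yes

0


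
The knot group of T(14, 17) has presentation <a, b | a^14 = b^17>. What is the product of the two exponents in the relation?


The relation is a^14 = b^17.
Product of exponents = 14 * 17
= 238

238


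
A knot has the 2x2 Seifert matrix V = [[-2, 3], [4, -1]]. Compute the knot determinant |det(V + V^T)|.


Step 1: Form V + V^T where V = [[-2, 3], [4, -1]]
  V^T = [[-2, 4], [3, -1]]
  V + V^T = [[-4, 7], [7, -2]]
Step 2: det(V + V^T) = (-4)*(-2) - 7*7
  = 8 - 49 = -41
Step 3: Knot determinant = |det(V + V^T)| = |-41| = 41

41


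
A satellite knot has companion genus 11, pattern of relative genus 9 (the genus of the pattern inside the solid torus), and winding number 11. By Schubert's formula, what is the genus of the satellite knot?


Schubert: g(satellite) = g_rel(pattern) + |winding| * g(companion),
where g_rel(pattern) is the genus of the pattern relative to the solid torus.
= 9 + 11 * 11
= 9 + 121 = 130

130


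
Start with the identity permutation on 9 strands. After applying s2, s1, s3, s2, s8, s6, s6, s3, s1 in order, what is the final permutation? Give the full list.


Starting with identity [1, 2, 3, 4, 5, 6, 7, 8, 9].
Apply generators in sequence:
  After s2: [1, 3, 2, 4, 5, 6, 7, 8, 9]
  After s1: [3, 1, 2, 4, 5, 6, 7, 8, 9]
  After s3: [3, 1, 4, 2, 5, 6, 7, 8, 9]
  After s2: [3, 4, 1, 2, 5, 6, 7, 8, 9]
  After s8: [3, 4, 1, 2, 5, 6, 7, 9, 8]
  After s6: [3, 4, 1, 2, 5, 7, 6, 9, 8]
  After s6: [3, 4, 1, 2, 5, 6, 7, 9, 8]
  After s3: [3, 4, 2, 1, 5, 6, 7, 9, 8]
  After s1: [4, 3, 2, 1, 5, 6, 7, 9, 8]
Final permutation: [4, 3, 2, 1, 5, 6, 7, 9, 8]

[4, 3, 2, 1, 5, 6, 7, 9, 8]


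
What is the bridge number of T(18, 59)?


The bridge number of T(p,q) is min(p,q).
min(18, 59) = 18

18


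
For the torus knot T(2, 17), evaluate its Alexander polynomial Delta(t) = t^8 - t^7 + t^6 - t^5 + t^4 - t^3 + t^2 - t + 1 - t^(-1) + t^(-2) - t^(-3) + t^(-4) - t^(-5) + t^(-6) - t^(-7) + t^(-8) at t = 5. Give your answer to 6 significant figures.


Substituting t = 5 into Delta(t) = t^8 - t^7 + t^6 - t^5 + t^4 - t^3 + t^2 - t + 1 - t^(-1) + t^(-2) - t^(-3) + t^(-4) - t^(-5) + t^(-6) - t^(-7) + t^(-8):
Term values: (390625) + (-78125) + (15625) + (-3125) + (625) + (-125) + (25) + (-5) + (1) + (-0.2) + (0.04) + (-0.008) + (0.0016) + (-0.00032) + (6.4e-05) + (-1.28e-05) + (2.56e-06)
Sum = 325520.8333
Rounded to 6 significant figures: 325521

325521


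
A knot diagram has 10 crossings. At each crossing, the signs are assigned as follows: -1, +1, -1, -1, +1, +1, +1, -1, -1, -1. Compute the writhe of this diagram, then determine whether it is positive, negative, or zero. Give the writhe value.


Step 1: Count positive crossings (+1).
Positive crossings: 4
Step 2: Count negative crossings (-1).
Negative crossings: 6
Step 3: Writhe = (positive) - (negative)
w = 4 - 6 = -2
Step 4: |w| = 2, and w is negative

-2


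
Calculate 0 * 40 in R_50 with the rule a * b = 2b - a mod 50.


0 * 40 = 2*40 - 0 mod 50
= 80 - 0 mod 50
= 80 mod 50 = 30

30


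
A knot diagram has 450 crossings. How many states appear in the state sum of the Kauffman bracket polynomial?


Each crossing contributes 2 choices (A-smoothing or B-smoothing).
Total states = 2^450 = 2907354897182427562197295231552018137414565442749272241125960796722557152453591693304764202855054262243050086425064711734138406514458624

2907354897182427562197295231552018137414565442749272241125960796722557152453591693304764202855054262243050086425064711734138406514458624


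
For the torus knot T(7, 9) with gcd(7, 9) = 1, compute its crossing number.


For a torus knot T(p, q) with gcd(p,q)=1,
the crossing number is min(p*(q-1), q*(p-1)).
p*(q-1) = 7*8 = 56
q*(p-1) = 9*6 = 54
min(56, 54) = 54

54


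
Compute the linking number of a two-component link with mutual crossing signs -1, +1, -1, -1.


Step 1: Count positive crossings: 1
Step 2: Count negative crossings: 3
Step 3: Sum of signs = 1 - 3 = -2
Step 4: Linking number = sum/2 = -2/2 = -1

-1


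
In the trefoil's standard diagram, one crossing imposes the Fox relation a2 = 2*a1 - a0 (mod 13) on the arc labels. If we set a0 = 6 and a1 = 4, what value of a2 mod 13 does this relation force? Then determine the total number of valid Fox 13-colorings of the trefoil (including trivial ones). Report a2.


Step 1: Apply the given crossing relation 2*a1 - a0 - a2 = 0 (mod 13).
  a2 = 2*a1 - a0 mod 13
  a2 = 2*4 - 6 mod 13
  a2 = 8 - 6 mod 13
  a2 = 2 mod 13 = 2
Step 2: The trefoil has determinant 3.
  Number of Fox p-colorings (p prime) is p^2 if p = 3, else p.
  Since 13 does not divide 3, only trivial (constant) colorings exist.
  (So the trial a0 = 6, a1 = 4 with a0 != a1 does NOT extend to a valid coloring of the whole trefoil: the other two crossing relations require 3*(a1 - a0) = 0 (mod 13), which fails.)
  Total colorings = 13
Step 3: a2 = 2, total Fox 13-colorings = 13

2


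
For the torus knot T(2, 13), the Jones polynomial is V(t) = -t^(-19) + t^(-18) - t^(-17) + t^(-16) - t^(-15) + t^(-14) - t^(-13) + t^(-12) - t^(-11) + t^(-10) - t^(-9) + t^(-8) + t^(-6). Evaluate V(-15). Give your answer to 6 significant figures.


Substituting t = -15 into V(t) = -t^(-19) + t^(-18) - t^(-17) + t^(-16) - t^(-15) + t^(-14) - t^(-13) + t^(-12) - t^(-11) + t^(-10) - t^(-9) + t^(-8) + t^(-6):
  (-)t^(-19) = 4.51093e-23
  (+)t^(-18) = 6.76639e-22
  (-)t^(-17) = 1.01496e-20
  (+)t^(-16) = 1.52244e-19
  (-)t^(-15) = 2.28366e-18
  (+)t^(-14) = 3.42549e-17
  (-)t^(-13) = 5.13823e-16
  (+)t^(-12) = 7.70735e-15
  (-)t^(-11) = 1.1561e-13
  (+)t^(-10) = 1.73415e-12
  (-)t^(-9) = 2.60123e-11
  (+)t^(-8) = 3.90184e-10
  (+)t^(-6) = 8.77915e-08
Sum = (4.51093e-23) + (6.76639e-22) + (1.01496e-20) + (1.52244e-19) + (2.28366e-18) + (3.42549e-17) + (5.13823e-16) + (7.70735e-15) + (1.1561e-13) + (1.73415e-12) + (2.60123e-11) + (3.90184e-10) + (8.77915e-08)
= 8.820954994e-08
Rounded to 6 significant figures: 8.82095e-08

8.82095e-08


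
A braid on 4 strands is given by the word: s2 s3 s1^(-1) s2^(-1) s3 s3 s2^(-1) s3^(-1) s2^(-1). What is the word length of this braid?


The word length counts the number of generators (including inverses).
Listing each generator: s2, s3, s1^(-1), s2^(-1), s3, s3, s2^(-1), s3^(-1), s2^(-1)
There are 9 generators in this braid word.

9


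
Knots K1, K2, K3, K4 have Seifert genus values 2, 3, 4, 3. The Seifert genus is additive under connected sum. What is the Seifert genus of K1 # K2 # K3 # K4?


The Seifert genus is additive under connected sum.
Seifert genus(K1 # K2 # K3 # K4) = (2) + (3) + (4) + (3)
= 12

12


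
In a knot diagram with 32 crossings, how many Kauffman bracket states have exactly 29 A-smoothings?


We choose which 29 of 32 crossings get A-smoothings.
C(32, 29) = 32! / (29! * 3!)
= 4960

4960


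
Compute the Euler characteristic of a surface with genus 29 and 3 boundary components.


chi = 2 - 2g - b
= 2 - 2*29 - 3
= 2 - 58 - 3 = -59

-59


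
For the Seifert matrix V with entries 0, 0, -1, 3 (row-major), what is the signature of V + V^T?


Step 1: V + V^T = [[0, -1], [-1, 6]]
Step 2: trace = 6, det = -1
Step 3: Discriminant = 6^2 - 4*(-1) = 40
Step 4: Eigenvalues: 6.16228, -0.162278
Step 5: Signature = (# positive eigenvalues) - (# negative eigenvalues) = 0

0


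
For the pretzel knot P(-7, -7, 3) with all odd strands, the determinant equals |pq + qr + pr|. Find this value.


Step 1: Compute pq + qr + pr.
pq = (-7)*(-7) = 49
qr = (-7)*3 = -21
pr = (-7)*3 = -21
pq + qr + pr = 49 + (-21) + (-21) = 7
Step 2: Take absolute value.
det(P(-7,-7,3)) = |7| = 7

7


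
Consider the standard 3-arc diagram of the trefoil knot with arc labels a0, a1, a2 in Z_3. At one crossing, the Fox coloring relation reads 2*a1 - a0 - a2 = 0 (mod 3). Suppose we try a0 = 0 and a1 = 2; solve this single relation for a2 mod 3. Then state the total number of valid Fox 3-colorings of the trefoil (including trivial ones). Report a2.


Step 1: Apply the given crossing relation 2*a1 - a0 - a2 = 0 (mod 3).
  a2 = 2*a1 - a0 mod 3
  a2 = 2*2 - 0 mod 3
  a2 = 4 - 0 mod 3
  a2 = 4 mod 3 = 1
Step 2: The trefoil has determinant 3.
  Number of Fox p-colorings (p prime) is p^2 if p = 3, else p.
  Since p = 3 divides det = 3, the trefoil is 3-colorable.
  (Indeed for p = 3 any choice of a0, a1 extends to a valid coloring; the trial (a0, a1, a2) = (0, 2, 1) satisfies all three crossing relations.)
  Total colorings = 3^2 = 9
Step 3: a2 = 1, total Fox 3-colorings = 9

1


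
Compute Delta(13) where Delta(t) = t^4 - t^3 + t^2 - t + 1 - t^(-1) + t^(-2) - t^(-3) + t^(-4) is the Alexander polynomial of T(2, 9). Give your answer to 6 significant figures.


Substituting t = 13 into Delta(t) = t^4 - t^3 + t^2 - t + 1 - t^(-1) + t^(-2) - t^(-3) + t^(-4):
Term values: (28561) + (-2197) + (169) + (-13) + (1) + (-0.0769231) + (0.00591716) + (-0.000455166) + (3.50128e-05)
Sum = 26520.92857
Rounded to 6 significant figures: 26520.9

26520.9


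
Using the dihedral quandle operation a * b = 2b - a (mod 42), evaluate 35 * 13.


35 * 13 = 2*13 - 35 mod 42
= 26 - 35 mod 42
= -9 mod 42 = 33

33


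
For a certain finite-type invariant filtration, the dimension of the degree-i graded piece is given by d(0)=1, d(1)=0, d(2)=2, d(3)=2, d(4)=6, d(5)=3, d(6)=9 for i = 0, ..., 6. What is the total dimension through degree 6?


Total dimension = d(0) + d(1) + ... + d(6)
= 1 + 0 + 2 + 2 + 6 + 3 + 9
= 23

23


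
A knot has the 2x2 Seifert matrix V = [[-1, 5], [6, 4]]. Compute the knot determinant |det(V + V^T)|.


Step 1: Form V + V^T where V = [[-1, 5], [6, 4]]
  V^T = [[-1, 6], [5, 4]]
  V + V^T = [[-2, 11], [11, 8]]
Step 2: det(V + V^T) = (-2)*8 - 11*11
  = -16 - 121 = -137
Step 3: Knot determinant = |det(V + V^T)| = |-137| = 137

137


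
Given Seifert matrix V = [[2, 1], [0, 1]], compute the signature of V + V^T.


Step 1: V + V^T = [[4, 1], [1, 2]]
Step 2: trace = 6, det = 7
Step 3: Discriminant = 6^2 - 4*7 = 8
Step 4: Eigenvalues: 4.41421, 1.58579
Step 5: Signature = (# positive eigenvalues) - (# negative eigenvalues) = 2

2


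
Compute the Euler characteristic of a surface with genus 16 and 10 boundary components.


chi = 2 - 2g - b
= 2 - 2*16 - 10
= 2 - 32 - 10 = -40

-40


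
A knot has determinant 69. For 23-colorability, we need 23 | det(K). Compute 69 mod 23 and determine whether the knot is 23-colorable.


Step 1: A knot is p-colorable if and only if p divides its determinant.
Step 2: Compute 69 mod 23.
69 = 3 * 23 + 0
Step 3: 69 mod 23 = 0
Step 4: The knot is 23-colorable: yes

0


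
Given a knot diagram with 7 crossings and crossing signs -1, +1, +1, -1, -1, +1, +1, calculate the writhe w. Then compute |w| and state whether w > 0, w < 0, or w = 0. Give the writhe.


Step 1: Count positive crossings (+1).
Positive crossings: 4
Step 2: Count negative crossings (-1).
Negative crossings: 3
Step 3: Writhe = (positive) - (negative)
w = 4 - 3 = 1
Step 4: |w| = 1, and w is positive

1


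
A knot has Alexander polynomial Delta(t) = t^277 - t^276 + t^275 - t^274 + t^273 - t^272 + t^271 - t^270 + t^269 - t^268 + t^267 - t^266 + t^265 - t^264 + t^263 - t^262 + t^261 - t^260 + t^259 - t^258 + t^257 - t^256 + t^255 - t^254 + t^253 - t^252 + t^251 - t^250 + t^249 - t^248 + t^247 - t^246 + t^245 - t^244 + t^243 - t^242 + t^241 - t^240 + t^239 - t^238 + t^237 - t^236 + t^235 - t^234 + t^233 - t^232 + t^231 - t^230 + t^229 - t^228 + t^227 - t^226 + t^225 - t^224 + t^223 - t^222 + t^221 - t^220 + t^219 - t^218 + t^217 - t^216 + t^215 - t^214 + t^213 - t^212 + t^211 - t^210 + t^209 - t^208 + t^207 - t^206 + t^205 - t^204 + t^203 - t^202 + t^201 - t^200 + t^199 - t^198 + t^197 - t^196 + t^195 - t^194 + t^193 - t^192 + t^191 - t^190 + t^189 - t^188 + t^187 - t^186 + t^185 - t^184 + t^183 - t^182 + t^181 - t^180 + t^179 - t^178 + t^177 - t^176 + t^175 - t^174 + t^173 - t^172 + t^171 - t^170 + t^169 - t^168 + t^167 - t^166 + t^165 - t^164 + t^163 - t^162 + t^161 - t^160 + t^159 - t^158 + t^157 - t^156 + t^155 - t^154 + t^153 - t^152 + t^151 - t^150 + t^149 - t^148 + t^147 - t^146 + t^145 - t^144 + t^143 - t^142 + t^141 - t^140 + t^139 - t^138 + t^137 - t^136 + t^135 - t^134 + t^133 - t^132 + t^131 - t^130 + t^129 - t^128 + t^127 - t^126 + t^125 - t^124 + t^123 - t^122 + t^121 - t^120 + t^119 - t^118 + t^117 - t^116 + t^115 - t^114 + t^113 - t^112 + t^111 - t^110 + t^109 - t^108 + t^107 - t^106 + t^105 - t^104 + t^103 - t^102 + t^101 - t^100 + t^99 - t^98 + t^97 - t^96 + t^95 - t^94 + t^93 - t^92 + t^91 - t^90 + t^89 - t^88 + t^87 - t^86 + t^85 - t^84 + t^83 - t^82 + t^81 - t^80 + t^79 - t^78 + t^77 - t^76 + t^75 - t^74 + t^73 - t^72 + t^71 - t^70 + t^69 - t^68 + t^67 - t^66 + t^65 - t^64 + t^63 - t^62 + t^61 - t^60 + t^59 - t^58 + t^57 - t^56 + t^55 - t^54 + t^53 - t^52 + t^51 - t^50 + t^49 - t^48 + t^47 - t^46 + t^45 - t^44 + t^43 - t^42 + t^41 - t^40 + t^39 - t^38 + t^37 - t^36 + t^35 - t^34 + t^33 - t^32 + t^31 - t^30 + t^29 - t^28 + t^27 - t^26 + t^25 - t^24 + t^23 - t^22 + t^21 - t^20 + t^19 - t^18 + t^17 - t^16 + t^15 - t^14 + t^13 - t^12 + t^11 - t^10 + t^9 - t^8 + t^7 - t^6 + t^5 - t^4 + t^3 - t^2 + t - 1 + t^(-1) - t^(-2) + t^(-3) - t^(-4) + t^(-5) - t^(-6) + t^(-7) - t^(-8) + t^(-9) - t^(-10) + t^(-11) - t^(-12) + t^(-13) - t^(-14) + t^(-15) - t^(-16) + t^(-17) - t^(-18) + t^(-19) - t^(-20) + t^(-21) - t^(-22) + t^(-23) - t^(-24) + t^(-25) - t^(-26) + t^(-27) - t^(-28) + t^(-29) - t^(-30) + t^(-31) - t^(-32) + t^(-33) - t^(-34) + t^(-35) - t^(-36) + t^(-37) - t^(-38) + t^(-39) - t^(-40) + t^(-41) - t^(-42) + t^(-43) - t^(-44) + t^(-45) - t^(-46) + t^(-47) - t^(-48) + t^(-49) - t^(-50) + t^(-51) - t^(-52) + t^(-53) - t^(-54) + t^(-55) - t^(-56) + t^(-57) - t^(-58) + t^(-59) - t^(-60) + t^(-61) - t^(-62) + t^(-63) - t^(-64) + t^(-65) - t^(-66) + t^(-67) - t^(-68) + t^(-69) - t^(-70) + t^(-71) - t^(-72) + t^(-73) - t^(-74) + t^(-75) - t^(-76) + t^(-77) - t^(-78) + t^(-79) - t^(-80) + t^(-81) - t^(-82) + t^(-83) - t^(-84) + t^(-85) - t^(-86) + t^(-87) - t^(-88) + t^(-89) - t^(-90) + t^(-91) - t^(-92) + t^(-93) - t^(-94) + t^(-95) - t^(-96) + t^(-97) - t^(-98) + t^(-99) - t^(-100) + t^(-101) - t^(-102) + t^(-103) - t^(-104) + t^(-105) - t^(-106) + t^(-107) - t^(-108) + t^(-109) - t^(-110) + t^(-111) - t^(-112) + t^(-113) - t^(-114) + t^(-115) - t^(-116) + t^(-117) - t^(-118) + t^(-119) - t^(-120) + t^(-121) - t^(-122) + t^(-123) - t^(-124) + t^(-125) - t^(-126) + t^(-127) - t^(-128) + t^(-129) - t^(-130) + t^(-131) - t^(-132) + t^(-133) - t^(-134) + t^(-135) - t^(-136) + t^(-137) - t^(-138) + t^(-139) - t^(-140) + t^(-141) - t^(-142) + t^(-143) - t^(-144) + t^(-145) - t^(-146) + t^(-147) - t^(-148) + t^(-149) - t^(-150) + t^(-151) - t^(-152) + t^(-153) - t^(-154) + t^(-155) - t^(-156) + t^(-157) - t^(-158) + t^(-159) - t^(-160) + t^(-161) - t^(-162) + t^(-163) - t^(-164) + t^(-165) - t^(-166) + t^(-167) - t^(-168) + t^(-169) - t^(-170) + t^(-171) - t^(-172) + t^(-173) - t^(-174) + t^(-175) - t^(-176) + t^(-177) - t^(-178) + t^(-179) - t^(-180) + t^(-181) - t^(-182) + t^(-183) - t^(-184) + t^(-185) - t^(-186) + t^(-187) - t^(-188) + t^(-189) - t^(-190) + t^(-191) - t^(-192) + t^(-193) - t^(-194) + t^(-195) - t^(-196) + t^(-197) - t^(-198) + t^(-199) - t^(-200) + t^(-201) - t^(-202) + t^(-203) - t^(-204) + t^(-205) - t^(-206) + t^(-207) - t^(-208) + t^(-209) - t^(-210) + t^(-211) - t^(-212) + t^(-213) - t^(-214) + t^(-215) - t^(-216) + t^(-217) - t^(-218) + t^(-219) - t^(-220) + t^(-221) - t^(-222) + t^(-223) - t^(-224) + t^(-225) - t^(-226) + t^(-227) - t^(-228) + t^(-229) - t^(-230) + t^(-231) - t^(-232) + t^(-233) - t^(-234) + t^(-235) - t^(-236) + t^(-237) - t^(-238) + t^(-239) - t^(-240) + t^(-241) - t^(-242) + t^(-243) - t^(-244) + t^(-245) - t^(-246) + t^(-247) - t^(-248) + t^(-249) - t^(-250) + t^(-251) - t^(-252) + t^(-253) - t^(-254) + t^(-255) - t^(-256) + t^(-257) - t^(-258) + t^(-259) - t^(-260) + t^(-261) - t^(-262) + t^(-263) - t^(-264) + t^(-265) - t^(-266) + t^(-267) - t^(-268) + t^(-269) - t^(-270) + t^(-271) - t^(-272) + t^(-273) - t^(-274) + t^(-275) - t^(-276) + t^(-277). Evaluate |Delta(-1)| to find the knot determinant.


Step 1: The polynomial has 555 terms with alternating signs, exponents from 277 down to -277.
Step 2: Substitute t = -1. The i-th term has coefficient (-1)^i and exponent (m-i),
  so its value is (-1)^i * (-1)^(m-i) = (-1)^m = -1 for every i.
Step 3: All 555 terms equal -1, so Delta(-1) = 555 * (-1) = -555
Step 4: |Delta(-1)| = 555

555


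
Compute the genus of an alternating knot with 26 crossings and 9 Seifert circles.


For alternating knots, g = (c - s + 1)/2.
= (26 - 9 + 1)/2
= 18/2 = 9

9


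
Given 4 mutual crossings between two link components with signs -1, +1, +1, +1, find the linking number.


Step 1: Count positive crossings: 3
Step 2: Count negative crossings: 1
Step 3: Sum of signs = 3 - 1 = 2
Step 4: Linking number = sum/2 = 2/2 = 1

1


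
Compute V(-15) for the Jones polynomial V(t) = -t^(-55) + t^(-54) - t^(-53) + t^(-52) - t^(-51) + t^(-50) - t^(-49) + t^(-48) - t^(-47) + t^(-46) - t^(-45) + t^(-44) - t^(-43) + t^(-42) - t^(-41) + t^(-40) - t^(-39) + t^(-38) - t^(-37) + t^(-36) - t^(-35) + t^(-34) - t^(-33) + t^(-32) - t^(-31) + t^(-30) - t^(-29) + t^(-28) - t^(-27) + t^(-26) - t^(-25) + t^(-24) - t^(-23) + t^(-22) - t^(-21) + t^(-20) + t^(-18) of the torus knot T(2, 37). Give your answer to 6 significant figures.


Substituting t = -15 into V(t) = -t^(-55) + t^(-54) - t^(-53) + t^(-52) - t^(-51) + t^(-50) - t^(-49) + t^(-48) - t^(-47) + t^(-46) - t^(-45) + t^(-44) - t^(-43) + t^(-42) - t^(-41) + t^(-40) - t^(-39) + t^(-38) - t^(-37) + t^(-36) - t^(-35) + t^(-34) - t^(-33) + t^(-32) - t^(-31) + t^(-30) - t^(-29) + t^(-28) - t^(-27) + t^(-26) - t^(-25) + t^(-24) - t^(-23) + t^(-22) - t^(-21) + t^(-20) + t^(-18):
  (-)t^(-55) = 2.06529e-65
  (+)t^(-54) = 3.09793e-64
  (-)t^(-53) = 4.6469e-63
  (+)t^(-52) = 6.97035e-62
  (-)t^(-51) = 1.04555e-60
  (+)t^(-50) = 1.56833e-59
  (-)t^(-49) = 2.35249e-58
  (+)t^(-48) = 3.52874e-57
  (-)t^(-47) = 5.29311e-56
  (+)t^(-46) = 7.93966e-55
  (-)t^(-45) = 1.19095e-53
  (+)t^(-44) = 1.78642e-52
  (-)t^(-43) = 2.67964e-51
  (+)t^(-42) = 4.01945e-50
  (-)t^(-41) = 6.02918e-49
  (+)t^(-40) = 9.04377e-48
  (-)t^(-39) = 1.35657e-46
  (+)t^(-38) = 2.03485e-45
  (-)t^(-37) = 3.05227e-44
  (+)t^(-36) = 4.57841e-43
  (-)t^(-35) = 6.86761e-42
  (+)t^(-34) = 1.03014e-40
  (-)t^(-33) = 1.54521e-39
  (+)t^(-32) = 2.31782e-38
  (-)t^(-31) = 3.47673e-37
  (+)t^(-30) = 5.2151e-36
  (-)t^(-29) = 7.82264e-35
  (+)t^(-28) = 1.1734e-33
  (-)t^(-27) = 1.76009e-32
  (+)t^(-26) = 2.64014e-31
  (-)t^(-25) = 3.96021e-30
  (+)t^(-24) = 5.94032e-29
  (-)t^(-23) = 8.91048e-28
  (+)t^(-22) = 1.33657e-26
  (-)t^(-21) = 2.00486e-25
  (+)t^(-20) = 3.00729e-24
  (+)t^(-18) = 6.76639e-22
Sum = (2.06529e-65) + (3.09793e-64) + (4.6469e-63) + (6.97035e-62) + (1.04555e-60) + (1.56833e-59) + (2.35249e-58) + (3.52874e-57) + (5.29311e-56) + (7.93966e-55) + (1.19095e-53) + (1.78642e-52) + (2.67964e-51) + (4.01945e-50) + (6.02918e-49) + (9.04377e-48) + (1.35657e-46) + (2.03485e-45) + (3.05227e-44) + (4.57841e-43) + (6.86761e-42) + (1.03014e-40) + (1.54521e-39) + (2.31782e-38) + (3.47673e-37) + (5.2151e-36) + (7.82264e-35) + (1.1734e-33) + (1.76009e-32) + (2.64014e-31) + (3.96021e-30) + (5.94032e-29) + (8.91048e-28) + (1.33657e-26) + (2.00486e-25) + (3.00729e-24) + (6.76639e-22)
= 6.798615774e-22
Rounded to 6 significant figures: 6.79862e-22

6.79862e-22


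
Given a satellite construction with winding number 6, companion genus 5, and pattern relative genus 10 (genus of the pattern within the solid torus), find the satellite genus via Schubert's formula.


Schubert: g(satellite) = g_rel(pattern) + |winding| * g(companion),
where g_rel(pattern) is the genus of the pattern relative to the solid torus.
= 10 + 6 * 5
= 10 + 30 = 40

40


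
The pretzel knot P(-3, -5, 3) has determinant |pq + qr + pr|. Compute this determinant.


Step 1: Compute pq + qr + pr.
pq = (-3)*(-5) = 15
qr = (-5)*3 = -15
pr = (-3)*3 = -9
pq + qr + pr = 15 + (-15) + (-9) = -9
Step 2: Take absolute value.
det(P(-3,-5,3)) = |-9| = 9

9


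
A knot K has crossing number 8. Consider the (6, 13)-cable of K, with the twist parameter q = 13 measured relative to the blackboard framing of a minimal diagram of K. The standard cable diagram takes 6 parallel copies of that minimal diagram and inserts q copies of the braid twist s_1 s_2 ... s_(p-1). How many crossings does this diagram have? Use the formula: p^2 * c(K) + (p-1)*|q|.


Step 1: Each of the c(K) crossings of the companion diagram becomes p*p = p^2 crossings among the p parallel strands, and each of the |q| twists s_1 s_2 ... s_(p-1) adds (p-1) crossings.
  Crossings = p^2 * c(K) + (p-1)*|q|
Step 2: = 6^2 * 8 + (6-1)*13
Step 3: = 36*8 + 5*13
Step 4: = 288 + 65 = 353

353


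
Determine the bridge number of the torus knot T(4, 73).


The bridge number of T(p,q) is min(p,q).
min(4, 73) = 4

4


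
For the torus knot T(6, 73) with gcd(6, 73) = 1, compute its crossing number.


For a torus knot T(p, q) with gcd(p,q)=1,
the crossing number is min(p*(q-1), q*(p-1)).
p*(q-1) = 6*72 = 432
q*(p-1) = 73*5 = 365
min(432, 365) = 365

365


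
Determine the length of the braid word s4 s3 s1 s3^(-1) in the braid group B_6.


The word length counts the number of generators (including inverses).
Listing each generator: s4, s3, s1, s3^(-1)
There are 4 generators in this braid word.

4


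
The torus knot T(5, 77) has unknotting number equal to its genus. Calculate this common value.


For a torus knot T(p,q), both the unknotting number and genus equal (p-1)(q-1)/2.
= (5-1)(77-1)/2
= 4*76/2
= 304/2 = 152

152


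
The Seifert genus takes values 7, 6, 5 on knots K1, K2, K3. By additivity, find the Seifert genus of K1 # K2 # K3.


The Seifert genus is additive under connected sum.
Seifert genus(K1 # K2 # K3) = (7) + (6) + (5)
= 18

18


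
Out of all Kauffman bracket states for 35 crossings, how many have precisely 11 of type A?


We choose which 11 of 35 crossings get A-smoothings.
C(35, 11) = 35! / (11! * 24!)
= 417225900

417225900


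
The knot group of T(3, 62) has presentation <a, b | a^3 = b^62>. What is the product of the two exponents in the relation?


The relation is a^3 = b^62.
Product of exponents = 3 * 62
= 186

186


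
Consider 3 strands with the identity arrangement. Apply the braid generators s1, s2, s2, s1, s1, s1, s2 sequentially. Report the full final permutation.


Starting with identity [1, 2, 3].
Apply generators in sequence:
  After s1: [2, 1, 3]
  After s2: [2, 3, 1]
  After s2: [2, 1, 3]
  After s1: [1, 2, 3]
  After s1: [2, 1, 3]
  After s1: [1, 2, 3]
  After s2: [1, 3, 2]
Final permutation: [1, 3, 2]

[1, 3, 2]
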